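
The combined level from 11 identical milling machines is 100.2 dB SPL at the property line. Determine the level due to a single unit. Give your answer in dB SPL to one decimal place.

89.8 dB SPL

For N identical incoherent sources L_total = L₁ + 10·log₁₀ N, so L₁ = 100.2 − 10·log₁₀(11) = 100.2 − 10.414.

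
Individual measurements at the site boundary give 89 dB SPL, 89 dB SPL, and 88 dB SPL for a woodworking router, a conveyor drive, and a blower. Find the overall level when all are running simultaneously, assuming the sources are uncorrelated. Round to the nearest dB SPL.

93 dB SPL

For uncorrelated sources the intensities add, so convert each level to linear form, sum, and take 10·log₁₀ of the total.
Σ 10^(L/10) = 10^(89/10) + 10^(89/10) + 10^(88/10) = 2.220e+09.
L_total = 10·log₁₀(2.220e+09) = 93.46 dB SPL.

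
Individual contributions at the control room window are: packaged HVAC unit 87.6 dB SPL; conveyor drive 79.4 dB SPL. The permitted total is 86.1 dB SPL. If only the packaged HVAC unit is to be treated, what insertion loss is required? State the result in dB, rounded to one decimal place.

2.5 dB

The untreated sources together contribute 10^(79.4/10) = 8.710e+07, i.e. 79.40 dB SPL.
To meet 86.1 dB SPL overall, the treated packaged HVAC unit may contribute at most 10^(86.1/10) − 8.710e+07 = 3.203e+08, i.e. 85.06 dB SPL.
So the packaged HVAC unit must be reduced from 87.6 to 85.06 dB SPL: IL = 2.54 dB.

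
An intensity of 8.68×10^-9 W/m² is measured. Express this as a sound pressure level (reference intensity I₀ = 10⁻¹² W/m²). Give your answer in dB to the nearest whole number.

L = 10·log₁₀(I/I₀) = 10·log₁₀(8.68×10^-9/10⁻¹²) = 10·log₁₀(8.68×10^3).
L = 10·(0.9385 + 3) = 39.39 dB.

39 dB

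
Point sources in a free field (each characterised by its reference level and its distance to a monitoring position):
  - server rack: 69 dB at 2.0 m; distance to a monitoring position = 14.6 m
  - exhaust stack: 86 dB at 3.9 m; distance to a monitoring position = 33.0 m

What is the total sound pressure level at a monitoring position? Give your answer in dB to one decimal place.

First find each source's level at the receiver (point-source: −20·log₁₀(r/r_ref)), then combine on an intensity basis.
server rack: 69 − 20·log₁₀(14.6/2.0) = 69 − 17.27 = 51.73 dB.
exhaust stack: 86 − 20·log₁₀(33.0/3.9) = 86 − 18.55 = 67.45 dB.
Σ 10^(L/10) = 5.709e+06 → L_total = 10·log₁₀(5.709e+06) = 67.57 dB.

67.6 dB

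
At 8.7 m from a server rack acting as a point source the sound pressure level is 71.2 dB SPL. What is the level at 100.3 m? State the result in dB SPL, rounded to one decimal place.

50.0 dB SPL

Spherical spreading from a point source gives a 20·log₁₀(r₂/r₁) drop.
L₂ = 71.2 − 20·log₁₀(100.3/8.7) = 71.2 − 21.236 = 49.96 dB SPL.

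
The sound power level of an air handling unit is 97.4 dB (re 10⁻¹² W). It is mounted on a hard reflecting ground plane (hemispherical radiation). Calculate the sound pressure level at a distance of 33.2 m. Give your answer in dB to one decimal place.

59.0 dB

L_p = L_w − 10·log₁₀(2π·r²) with r = 33.2 m.
2π·r² = 6926 m², 10·log₁₀ of that is 38.405 dB.
L_p = 97.4 − 38.405 = 59.00 dB.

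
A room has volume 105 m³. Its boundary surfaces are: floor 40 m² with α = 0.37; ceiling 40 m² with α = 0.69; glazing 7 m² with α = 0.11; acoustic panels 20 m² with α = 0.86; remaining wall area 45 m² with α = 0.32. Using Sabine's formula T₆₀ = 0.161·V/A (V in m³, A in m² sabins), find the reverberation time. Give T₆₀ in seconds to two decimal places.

0.23 s

A = Σ Sᵢαᵢ = 40·0.37 + 40·0.69 + 7·0.11 + 20·0.86 + 45·0.32 = 74.77 m².
T₆₀ = 0.161 × 105 / 74.77 = 0.226 s.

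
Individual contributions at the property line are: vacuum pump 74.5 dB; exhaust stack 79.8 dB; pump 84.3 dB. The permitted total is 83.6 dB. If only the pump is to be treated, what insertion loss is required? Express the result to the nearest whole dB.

Everything except the pump sums to 10^(74.5/10) + 10^(79.8/10) = 1.237e+08 in linear terms, 80.92 dB.
To meet 83.6 dB overall, the treated pump may contribute at most 10^(83.6/10) − 1.237e+08 = 1.054e+08, i.e. 80.23 dB.
So the pump must be reduced from 84.3 to 80.23 dB: IL = 4.07 dB.

4 dB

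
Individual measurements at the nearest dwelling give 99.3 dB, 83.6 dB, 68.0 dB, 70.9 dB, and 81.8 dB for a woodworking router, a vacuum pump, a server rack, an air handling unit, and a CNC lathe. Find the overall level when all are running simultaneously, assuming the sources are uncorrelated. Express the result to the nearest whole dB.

99 dB

For uncorrelated sources the intensities add, so convert each level to linear form, sum, and take 10·log₁₀ of the total.
Σ 10^(L/10) = 10^(99.3/10) + 10^(83.6/10) + 10^(68.0/10) + 10^(70.9/10) + 10^(81.8/10) = 8.910e+09.
L_total = 10·log₁₀(8.910e+09) = 99.50 dB.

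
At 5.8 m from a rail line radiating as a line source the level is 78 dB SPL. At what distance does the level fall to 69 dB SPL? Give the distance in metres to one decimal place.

The 9.0 dB drop corresponds to a distance ratio of 10^(9.0/10) for a line source.
r₂ = 5.8·10^((78−69)/10) = 5.8·10^(9.0/10) = 46.07 m.

46.1 m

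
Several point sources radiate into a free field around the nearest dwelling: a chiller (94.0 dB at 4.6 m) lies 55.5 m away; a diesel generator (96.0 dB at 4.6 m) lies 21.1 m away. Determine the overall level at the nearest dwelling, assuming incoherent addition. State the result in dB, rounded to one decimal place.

Propagate each source to the receiver with L = L_ref − 20·log₁₀(r/r_ref), then add intensities.
chiller: 94.0 − 20·log₁₀(55.5/4.6) = 94.0 − 21.63 = 72.37 dB.
diesel generator: 96.0 − 20·log₁₀(21.1/4.6) = 96.0 − 13.23 = 82.77 dB.
Σ 10^(L/10) = 2.065e+08 → L_total = 10·log₁₀(2.065e+08) = 83.15 dB.

83.1 dB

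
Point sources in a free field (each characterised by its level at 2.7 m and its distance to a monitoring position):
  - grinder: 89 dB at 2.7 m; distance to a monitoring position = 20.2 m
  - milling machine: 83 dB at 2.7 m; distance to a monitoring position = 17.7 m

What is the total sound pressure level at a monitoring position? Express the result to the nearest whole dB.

First find each source's level at the receiver (point-source: −20·log₁₀(r/r_ref)), then combine on an intensity basis.
grinder: 89 − 20·log₁₀(20.2/2.7) = 89 − 17.48 = 71.52 dB.
milling machine: 83 − 20·log₁₀(17.7/2.7) = 83 − 16.33 = 66.67 dB.
Σ 10^(L/10) = 1.883e+07 → L_total = 10·log₁₀(1.883e+07) = 72.75 dB.

73 dB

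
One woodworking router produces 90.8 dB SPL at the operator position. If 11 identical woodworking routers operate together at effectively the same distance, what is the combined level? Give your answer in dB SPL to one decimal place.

N identical incoherent sources raise the level by 10·log₁₀ N.
L_total = 90.8 + 10·log₁₀(11) = 90.8 + 10.414 = 101.21 dB SPL.

101.2 dB SPL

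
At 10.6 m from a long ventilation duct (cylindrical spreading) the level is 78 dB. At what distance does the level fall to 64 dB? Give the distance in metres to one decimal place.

266.3 m

Line-source spreading drops the level by 10·log₁₀(r₂/r₁); inverting, r₂/r₁ = 10^(ΔL/10).
r₂ = 10.6·10^((78−64)/10) = 10.6·10^(14.0/10) = 266.26 m.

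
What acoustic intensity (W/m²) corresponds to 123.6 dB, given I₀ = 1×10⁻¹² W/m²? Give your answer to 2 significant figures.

2.3 W/m²

I = I₀·10^(L/10) = 10⁻¹² × 10^(123.6/10) = 10^(0.360).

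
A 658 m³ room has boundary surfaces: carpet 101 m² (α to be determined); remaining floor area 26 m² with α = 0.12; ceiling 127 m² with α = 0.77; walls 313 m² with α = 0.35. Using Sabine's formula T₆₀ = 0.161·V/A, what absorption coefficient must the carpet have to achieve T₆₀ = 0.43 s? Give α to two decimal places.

A = 0.161·V/T₆₀ = 0.161·658/0.43 = 246.37 m² sabins.
Absorption from the other surfaces = 26·0.12 + 127·0.77 + 313·0.35 = 210.46 m², so the carpet must supply 35.91 m² over 101 m².
α = 35.91/101 = 0.356.

0.36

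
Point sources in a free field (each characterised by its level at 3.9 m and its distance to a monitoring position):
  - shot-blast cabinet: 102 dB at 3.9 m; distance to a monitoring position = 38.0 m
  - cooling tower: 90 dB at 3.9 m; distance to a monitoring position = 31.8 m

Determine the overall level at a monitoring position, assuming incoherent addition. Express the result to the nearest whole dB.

First find each source's level at the receiver (point-source: −20·log₁₀(r/r_ref)), then combine on an intensity basis.
shot-blast cabinet: 102 − 20·log₁₀(38.0/3.9) = 102 − 19.77 = 82.23 dB.
cooling tower: 90 − 20·log₁₀(31.8/3.9) = 90 − 18.23 = 71.77 dB.
Σ 10^(L/10) = 1.820e+08 → L_total = 10·log₁₀(1.820e+08) = 82.60 dB.

83 dB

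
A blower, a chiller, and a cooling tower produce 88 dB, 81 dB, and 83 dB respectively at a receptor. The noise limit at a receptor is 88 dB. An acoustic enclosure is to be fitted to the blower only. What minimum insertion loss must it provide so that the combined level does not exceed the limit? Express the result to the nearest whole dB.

3 dB

The untreated sources together contribute 10^(81/10) + 10^(83/10) = 3.254e+08, i.e. 85.12 dB.
The limit corresponds to 10^(88/10) = 6.310e+08; subtracting the fixed part leaves 3.055e+08 for the blower, i.e. 84.85 dB.
So the blower must be reduced from 88 to 84.85 dB: IL = 3.15 dB.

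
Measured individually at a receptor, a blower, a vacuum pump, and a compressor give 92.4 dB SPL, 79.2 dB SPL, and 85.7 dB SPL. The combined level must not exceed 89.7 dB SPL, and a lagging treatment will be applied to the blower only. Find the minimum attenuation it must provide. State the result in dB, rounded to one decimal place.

5.6 dB

Everything except the blower sums to 10^(79.2/10) + 10^(85.7/10) = 4.547e+08 in linear terms, 86.58 dB SPL.
To meet 89.7 dB SPL overall, the treated blower may contribute at most 10^(89.7/10) − 4.547e+08 = 4.785e+08, i.e. 86.80 dB SPL.
Required insertion loss = 92.4 − 86.80 = 5.60 dB.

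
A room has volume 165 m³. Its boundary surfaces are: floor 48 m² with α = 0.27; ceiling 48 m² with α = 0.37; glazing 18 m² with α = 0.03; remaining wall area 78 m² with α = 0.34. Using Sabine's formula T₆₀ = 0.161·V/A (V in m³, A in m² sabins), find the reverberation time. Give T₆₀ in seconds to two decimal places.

Summing Sᵢαᵢ: 48·0.27 + 48·0.37 + 18·0.03 + 78·0.34 = 57.78 m².
T₆₀ = 0.161·V/A = 0.161·165/57.78 = 0.460 s.

0.46 s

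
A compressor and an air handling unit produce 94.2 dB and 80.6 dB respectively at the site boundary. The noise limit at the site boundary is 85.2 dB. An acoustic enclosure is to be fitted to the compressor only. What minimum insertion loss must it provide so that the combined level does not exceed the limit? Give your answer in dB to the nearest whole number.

11 dB

The untreated sources together contribute 10^(80.6/10) = 1.148e+08, i.e. 80.60 dB.
The limit corresponds to 10^(85.2/10) = 3.311e+08; subtracting the fixed part leaves 2.163e+08 for the compressor, i.e. 83.35 dB.
Required insertion loss = 94.2 − 83.35 = 10.85 dB.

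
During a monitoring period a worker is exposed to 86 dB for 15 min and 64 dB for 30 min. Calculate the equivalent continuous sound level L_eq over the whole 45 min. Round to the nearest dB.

Weight each interval's intensity by its duration and average over T = 45 min:
Σ tᵢ·10^(Lᵢ/10) = 15·10^(86/10) + 30·10^(64/10) = 6.047e+09.
L_eq = 10·log₁₀(6.047e+09/45) = 81.28 dB.

81 dB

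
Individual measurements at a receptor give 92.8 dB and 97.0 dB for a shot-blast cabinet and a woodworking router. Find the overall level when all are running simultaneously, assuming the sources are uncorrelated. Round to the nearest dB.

For uncorrelated sources the intensities add, so convert each level to linear form, sum, and take 10·log₁₀ of the total.
Σ 10^(L/10) = 10^(92.8/10) + 10^(97.0/10) = 6.917e+09.
L_total = 10·log₁₀(6.917e+09) = 98.40 dB.

98 dB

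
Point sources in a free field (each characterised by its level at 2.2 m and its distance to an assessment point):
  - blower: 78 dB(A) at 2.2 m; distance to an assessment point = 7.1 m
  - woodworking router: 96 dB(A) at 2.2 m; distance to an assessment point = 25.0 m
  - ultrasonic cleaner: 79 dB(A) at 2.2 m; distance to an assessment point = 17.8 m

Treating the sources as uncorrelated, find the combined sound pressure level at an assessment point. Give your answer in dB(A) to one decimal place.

75.8 dB(A)

Apply inverse-square spreading to bring every level to the receiver, then sum 10^(L/10).
blower: 78 − 20·log₁₀(7.1/2.2) = 78 − 10.18 = 67.82 dB(A).
woodworking router: 96 − 20·log₁₀(25.0/2.2) = 96 − 21.11 = 74.89 dB(A).
ultrasonic cleaner: 79 − 20·log₁₀(17.8/2.2) = 79 − 18.16 = 60.84 dB(A).
Σ 10^(L/10) = 3.810e+07 → L_total = 10·log₁₀(3.810e+07) = 75.81 dB(A).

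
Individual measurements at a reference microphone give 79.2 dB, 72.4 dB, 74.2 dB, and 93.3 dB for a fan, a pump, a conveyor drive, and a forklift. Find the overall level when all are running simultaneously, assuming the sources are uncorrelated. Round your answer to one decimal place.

Incoherent sources combine by intensity addition: L_total = 10·log₁₀(Σ 10^(L_i/10)).
Σ 10^(L/10) = 10^(79.2/10) + 10^(72.4/10) + 10^(74.2/10) + 10^(93.3/10) = 2.265e+09.
L_total = 10·log₁₀(2.265e+09) = 93.55 dB.

93.6 dB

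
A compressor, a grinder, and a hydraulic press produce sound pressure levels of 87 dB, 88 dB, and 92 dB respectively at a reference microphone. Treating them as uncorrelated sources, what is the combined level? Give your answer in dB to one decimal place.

94.3 dB

Incoherent sources combine by intensity addition: L_total = 10·log₁₀(Σ 10^(L_i/10)).
Σ 10^(L/10) = 10^(87/10) + 10^(88/10) + 10^(92/10) = 2.717e+09.
L_total = 10·log₁₀(2.717e+09) = 94.34 dB.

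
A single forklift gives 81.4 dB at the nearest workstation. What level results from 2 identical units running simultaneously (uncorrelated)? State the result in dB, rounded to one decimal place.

84.4 dB

N identical incoherent sources raise the level by 10·log₁₀ N.
L_total = 81.4 + 10·log₁₀(2) = 81.4 + 3.010 = 84.41 dB.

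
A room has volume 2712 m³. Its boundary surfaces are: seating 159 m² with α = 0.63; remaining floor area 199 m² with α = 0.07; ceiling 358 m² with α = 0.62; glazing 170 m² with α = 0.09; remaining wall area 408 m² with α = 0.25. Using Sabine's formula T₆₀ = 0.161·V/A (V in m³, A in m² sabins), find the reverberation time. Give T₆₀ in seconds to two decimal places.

Summing Sᵢαᵢ: 159·0.63 + 199·0.07 + 358·0.62 + 170·0.09 + 408·0.25 = 453.36 m².
T₆₀ = 0.161 × 2712 / 453.36 = 0.963 s.

0.96 s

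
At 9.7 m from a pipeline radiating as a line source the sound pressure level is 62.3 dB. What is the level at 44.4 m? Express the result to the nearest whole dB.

For a line source, L₂ = L₁ − 10·log₁₀(r₂/r₁).
L₂ = 62.3 − 10·log₁₀(44.4/9.7) = 62.3 − 6.606 = 55.69 dB.

56 dB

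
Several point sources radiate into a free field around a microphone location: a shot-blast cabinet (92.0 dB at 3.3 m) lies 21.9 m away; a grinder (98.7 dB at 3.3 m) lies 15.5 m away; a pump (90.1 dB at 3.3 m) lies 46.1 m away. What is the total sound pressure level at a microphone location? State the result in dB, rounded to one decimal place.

First find each source's level at the receiver (point-source: −20·log₁₀(r/r_ref)), then combine on an intensity basis.
shot-blast cabinet: 92.0 − 20·log₁₀(21.9/3.3) = 92.0 − 16.44 = 75.56 dB.
grinder: 98.7 − 20·log₁₀(15.5/3.3) = 98.7 − 13.44 = 85.26 dB.
pump: 90.1 − 20·log₁₀(46.1/3.3) = 90.1 − 22.90 = 67.20 dB.
Σ 10^(L/10) = 3.772e+08 → L_total = 10·log₁₀(3.772e+08) = 85.77 dB.

85.8 dB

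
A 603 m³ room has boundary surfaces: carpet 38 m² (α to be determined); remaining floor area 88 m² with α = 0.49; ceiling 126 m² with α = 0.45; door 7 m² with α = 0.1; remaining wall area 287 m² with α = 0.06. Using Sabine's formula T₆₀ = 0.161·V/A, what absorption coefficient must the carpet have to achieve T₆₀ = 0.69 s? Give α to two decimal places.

Required total absorption A = 0.161·603/0.69 = 140.70 m².
Absorption from the other surfaces = 88·0.49 + 126·0.45 + 7·0.1 + 287·0.06 = 117.74 m², so the carpet must supply 22.96 m² over 38 m².
α = 22.96/38 = 0.604.

0.60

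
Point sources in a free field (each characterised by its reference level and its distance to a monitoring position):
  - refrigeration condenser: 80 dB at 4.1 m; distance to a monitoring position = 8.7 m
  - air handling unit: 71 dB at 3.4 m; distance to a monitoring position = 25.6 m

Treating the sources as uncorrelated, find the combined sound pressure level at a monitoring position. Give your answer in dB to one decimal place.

First find each source's level at the receiver (point-source: −20·log₁₀(r/r_ref)), then combine on an intensity basis.
refrigeration condenser: 80 − 20·log₁₀(8.7/4.1) = 80 − 6.53 = 73.47 dB.
air handling unit: 71 − 20·log₁₀(25.6/3.4) = 71 − 17.54 = 53.46 dB.
Σ 10^(L/10) = 2.243e+07 → L_total = 10·log₁₀(2.243e+07) = 73.51 dB.

73.5 dB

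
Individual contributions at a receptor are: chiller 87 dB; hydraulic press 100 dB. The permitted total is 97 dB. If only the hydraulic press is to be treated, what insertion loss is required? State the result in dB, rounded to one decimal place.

3.5 dB

Everything except the hydraulic press sums to 10^(87/10) = 5.012e+08 in linear terms, 87.00 dB.
The limit corresponds to 10^(97/10) = 5.012e+09; subtracting the fixed part leaves 4.511e+09 for the hydraulic press, i.e. 96.54 dB.
Required insertion loss = 100 − 96.54 = 3.46 dB.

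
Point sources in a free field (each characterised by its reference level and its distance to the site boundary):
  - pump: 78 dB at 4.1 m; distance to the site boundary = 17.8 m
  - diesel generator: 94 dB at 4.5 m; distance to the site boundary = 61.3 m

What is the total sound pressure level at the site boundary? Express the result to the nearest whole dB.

Propagate each source to the receiver with L = L_ref − 20·log₁₀(r/r_ref), then add intensities.
pump: 78 − 20·log₁₀(17.8/4.1) = 78 − 12.75 = 65.25 dB.
diesel generator: 94 − 20·log₁₀(61.3/4.5) = 94 − 22.68 = 71.32 dB.
Σ 10^(L/10) = 1.688e+07 → L_total = 10·log₁₀(1.688e+07) = 72.27 dB.

72 dB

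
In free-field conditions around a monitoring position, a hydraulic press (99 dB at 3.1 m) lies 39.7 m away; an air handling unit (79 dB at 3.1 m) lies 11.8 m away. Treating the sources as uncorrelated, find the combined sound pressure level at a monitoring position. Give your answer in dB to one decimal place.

77.3 dB

Apply inverse-square spreading to bring every level to the receiver, then sum 10^(L/10).
hydraulic press: 99 − 20·log₁₀(39.7/3.1) = 99 − 22.15 = 76.85 dB.
air handling unit: 79 − 20·log₁₀(11.8/3.1) = 79 − 11.61 = 67.39 dB.
Σ 10^(L/10) = 5.392e+07 → L_total = 10·log₁₀(5.392e+07) = 77.32 dB.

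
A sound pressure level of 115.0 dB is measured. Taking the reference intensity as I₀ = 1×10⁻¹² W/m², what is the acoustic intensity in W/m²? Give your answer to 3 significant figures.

0.316 W/m²

I = I₀·10^(L/10) = 10⁻¹² × 10^(115.0/10) = 10^(-0.500).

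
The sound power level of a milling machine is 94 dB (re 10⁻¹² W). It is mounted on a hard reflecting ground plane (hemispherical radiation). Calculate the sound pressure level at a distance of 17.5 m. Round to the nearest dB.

Free-field hemispherical radiation: L_p = L_w − 10·log₁₀(2π·r²), r = 17.5 m.
2π·r² = 1924 m², 10·log₁₀ of that is 32.843 dB.
L_p = 94 − 32.843 = 61.16 dB.

61 dB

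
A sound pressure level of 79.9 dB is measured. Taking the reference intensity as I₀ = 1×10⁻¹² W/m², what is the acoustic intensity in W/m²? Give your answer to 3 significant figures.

9.77e-05 W/m²

I/I₀ = 10^(79.9/10) = 9.772e+07, so I = 9.772e+07 × 10⁻¹² W/m².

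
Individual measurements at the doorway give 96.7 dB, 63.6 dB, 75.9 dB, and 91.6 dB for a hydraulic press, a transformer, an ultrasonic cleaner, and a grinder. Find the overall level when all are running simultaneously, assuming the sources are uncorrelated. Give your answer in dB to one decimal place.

97.9 dB

For uncorrelated sources the intensities add, so convert each level to linear form, sum, and take 10·log₁₀ of the total.
Σ 10^(L/10) = 10^(96.7/10) + 10^(63.6/10) + 10^(75.9/10) + 10^(91.6/10) = 6.164e+09.
L_total = 10·log₁₀(6.164e+09) = 97.90 dB.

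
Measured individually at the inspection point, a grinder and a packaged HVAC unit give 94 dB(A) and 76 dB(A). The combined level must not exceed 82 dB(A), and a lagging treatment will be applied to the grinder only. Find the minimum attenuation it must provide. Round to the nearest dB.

Fixed contribution from the other source: Σ 10^(L/10) = 10^(76/10) = 3.981e+07 (76.00 dB(A)).
The limit corresponds to 10^(82/10) = 1.585e+08; subtracting the fixed part leaves 1.187e+08 for the grinder, i.e. 80.74 dB(A).
Required insertion loss = 94 − 80.74 = 13.26 dB.

13 dB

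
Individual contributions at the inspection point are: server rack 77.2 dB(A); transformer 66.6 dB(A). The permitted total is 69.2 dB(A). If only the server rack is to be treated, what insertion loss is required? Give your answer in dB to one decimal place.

11.5 dB

Fixed contribution from the other source: Σ 10^(L/10) = 10^(66.6/10) = 4.571e+06 (66.60 dB(A)).
To meet 69.2 dB(A) overall, the treated server rack may contribute at most 10^(69.2/10) − 4.571e+06 = 3.747e+06, i.e. 65.74 dB(A).
So the server rack must be reduced from 77.2 to 65.74 dB(A): IL = 11.46 dB.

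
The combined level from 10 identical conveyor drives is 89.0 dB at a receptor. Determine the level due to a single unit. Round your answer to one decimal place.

Dividing the total intensity by 10 lowers the level by 10·log₁₀ 10 = 10.000 dB: L₁ = 89.0 − 10.000.

79.0 dB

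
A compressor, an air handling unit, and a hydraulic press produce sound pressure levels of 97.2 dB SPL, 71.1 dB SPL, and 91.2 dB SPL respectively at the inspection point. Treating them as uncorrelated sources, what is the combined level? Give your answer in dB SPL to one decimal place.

For uncorrelated sources the intensities add, so convert each level to linear form, sum, and take 10·log₁₀ of the total.
Σ 10^(L/10) = 10^(97.2/10) + 10^(71.1/10) + 10^(91.2/10) = 6.579e+09.
L_total = 10·log₁₀(6.579e+09) = 98.18 dB SPL.

98.2 dB SPL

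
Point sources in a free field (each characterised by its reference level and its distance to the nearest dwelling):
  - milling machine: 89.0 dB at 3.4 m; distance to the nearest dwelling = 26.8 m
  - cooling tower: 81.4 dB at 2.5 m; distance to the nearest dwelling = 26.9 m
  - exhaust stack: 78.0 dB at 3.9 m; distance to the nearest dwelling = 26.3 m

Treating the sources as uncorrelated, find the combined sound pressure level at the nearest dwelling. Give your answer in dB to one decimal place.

71.9 dB

Apply inverse-square spreading to bring every level to the receiver, then sum 10^(L/10).
milling machine: 89.0 − 20·log₁₀(26.8/3.4) = 89.0 − 17.93 = 71.07 dB.
cooling tower: 81.4 − 20·log₁₀(26.9/2.5) = 81.4 − 20.64 = 60.76 dB.
exhaust stack: 78.0 − 20·log₁₀(26.3/3.9) = 78.0 − 16.58 = 61.42 dB.
Σ 10^(L/10) = 1.536e+07 → L_total = 10·log₁₀(1.536e+07) = 71.87 dB.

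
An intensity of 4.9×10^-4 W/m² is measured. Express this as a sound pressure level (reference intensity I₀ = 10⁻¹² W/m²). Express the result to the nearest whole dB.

87 dB

Dividing by I₀ shifts the exponent by 12: I/I₀ = 4.9×10^8.
L = 10·(0.6902 + 8) = 86.90 dB.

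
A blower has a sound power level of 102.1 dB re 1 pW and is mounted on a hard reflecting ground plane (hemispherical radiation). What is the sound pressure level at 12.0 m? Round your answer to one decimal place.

72.5 dB

The power spreads over a hemisphere of area 2π·r², so L_p = L_w − 10·log₁₀(2π·r²).
2π·r² = 904.8 m², 10·log₁₀ of that is 29.565 dB.
L_p = 102.1 − 29.565 = 72.53 dB.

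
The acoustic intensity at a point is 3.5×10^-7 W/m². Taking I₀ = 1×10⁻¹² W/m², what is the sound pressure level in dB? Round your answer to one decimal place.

L = 10·log₁₀(I/I₀) = 10·log₁₀(3.5×10^-7/10⁻¹²) = 10·log₁₀(3.5×10^5).
L = 10·(0.5441 + 5) = 55.44 dB.

55.4 dB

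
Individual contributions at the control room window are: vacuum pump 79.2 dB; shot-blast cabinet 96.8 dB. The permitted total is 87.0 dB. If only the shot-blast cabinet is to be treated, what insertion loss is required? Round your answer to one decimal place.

Everything except the shot-blast cabinet sums to 10^(79.2/10) = 8.318e+07 in linear terms, 79.20 dB.
The limit corresponds to 10^(87.0/10) = 5.012e+08; subtracting the fixed part leaves 4.180e+08 for the shot-blast cabinet, i.e. 86.21 dB.
Required insertion loss = 96.8 − 86.21 = 10.59 dB.

10.6 dB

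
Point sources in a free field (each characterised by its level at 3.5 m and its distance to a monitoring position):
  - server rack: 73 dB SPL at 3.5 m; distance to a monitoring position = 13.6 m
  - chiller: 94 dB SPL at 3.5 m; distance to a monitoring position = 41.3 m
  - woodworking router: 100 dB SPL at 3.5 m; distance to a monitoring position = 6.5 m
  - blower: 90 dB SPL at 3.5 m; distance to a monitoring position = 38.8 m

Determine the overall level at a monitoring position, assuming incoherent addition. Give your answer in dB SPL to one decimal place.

94.7 dB SPL

First find each source's level at the receiver (point-source: −20·log₁₀(r/r_ref)), then combine on an intensity basis.
server rack: 73 − 20·log₁₀(13.6/3.5) = 73 − 11.79 = 61.21 dB SPL.
chiller: 94 − 20·log₁₀(41.3/3.5) = 94 − 21.44 = 72.56 dB SPL.
woodworking router: 100 − 20·log₁₀(6.5/3.5) = 100 − 5.38 = 94.62 dB SPL.
blower: 90 − 20·log₁₀(38.8/3.5) = 90 − 20.90 = 69.10 dB SPL.
Σ 10^(L/10) = 2.927e+09 → L_total = 10·log₁₀(2.927e+09) = 94.66 dB SPL.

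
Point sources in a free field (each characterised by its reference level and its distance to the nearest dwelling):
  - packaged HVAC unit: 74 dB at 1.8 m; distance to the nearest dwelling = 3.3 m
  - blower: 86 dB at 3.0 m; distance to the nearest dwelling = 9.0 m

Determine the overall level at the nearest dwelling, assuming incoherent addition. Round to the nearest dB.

77 dB

First find each source's level at the receiver (point-source: −20·log₁₀(r/r_ref)), then combine on an intensity basis.
packaged HVAC unit: 74 − 20·log₁₀(3.3/1.8) = 74 − 5.26 = 68.74 dB.
blower: 86 − 20·log₁₀(9.0/3.0) = 86 − 9.54 = 76.46 dB.
Σ 10^(L/10) = 5.171e+07 → L_total = 10·log₁₀(5.171e+07) = 77.14 dB.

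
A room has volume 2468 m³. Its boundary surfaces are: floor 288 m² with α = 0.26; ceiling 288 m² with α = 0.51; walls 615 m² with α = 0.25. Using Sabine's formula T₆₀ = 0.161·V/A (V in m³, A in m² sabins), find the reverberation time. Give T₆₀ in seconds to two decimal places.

Total absorption A = 288·0.26 + 288·0.51 + 615·0.25 = 375.51 m² sabins.
T₆₀ = 0.161 × 2468 / 375.51 = 1.058 s.

1.06 s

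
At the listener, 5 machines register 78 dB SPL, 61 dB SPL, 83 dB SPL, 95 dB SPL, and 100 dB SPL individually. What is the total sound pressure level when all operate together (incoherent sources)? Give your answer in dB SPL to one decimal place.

Incoherent sources combine by intensity addition: L_total = 10·log₁₀(Σ 10^(L_i/10)).
Σ 10^(L/10) = 10^(78/10) + 10^(61/10) + 10^(83/10) + 10^(95/10) + 10^(100/10) = 1.343e+10.
L_total = 10·log₁₀(1.343e+10) = 101.28 dB SPL.

101.3 dB SPL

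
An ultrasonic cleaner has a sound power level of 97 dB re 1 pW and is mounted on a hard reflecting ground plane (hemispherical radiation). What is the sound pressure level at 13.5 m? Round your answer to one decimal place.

Free-field hemispherical radiation: L_p = L_w − 10·log₁₀(2π·r²), r = 13.5 m.
2π·r² = 1145 m², 10·log₁₀ of that is 30.588 dB.
L_p = 97 − 30.588 = 66.41 dB.

66.4 dB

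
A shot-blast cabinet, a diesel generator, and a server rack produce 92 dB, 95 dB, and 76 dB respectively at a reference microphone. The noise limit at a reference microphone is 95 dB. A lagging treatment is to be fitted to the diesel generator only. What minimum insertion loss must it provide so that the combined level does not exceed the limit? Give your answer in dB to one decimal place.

3.1 dB

The untreated sources together contribute 10^(92/10) + 10^(76/10) = 1.625e+09, i.e. 92.11 dB.
The limit corresponds to 10^(95/10) = 3.162e+09; subtracting the fixed part leaves 1.538e+09 for the diesel generator, i.e. 91.87 dB.
So the diesel generator must be reduced from 95 to 91.87 dB: IL = 3.13 dB.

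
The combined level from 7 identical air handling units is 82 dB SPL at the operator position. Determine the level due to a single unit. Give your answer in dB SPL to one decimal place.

73.5 dB SPL

For N identical incoherent sources L_total = L₁ + 10·log₁₀ N, so L₁ = 82 − 10·log₁₀(7) = 82 − 8.451.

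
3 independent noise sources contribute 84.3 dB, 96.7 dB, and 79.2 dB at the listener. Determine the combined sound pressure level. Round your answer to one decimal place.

For uncorrelated sources the intensities add, so convert each level to linear form, sum, and take 10·log₁₀ of the total.
Σ 10^(L/10) = 10^(84.3/10) + 10^(96.7/10) + 10^(79.2/10) = 5.030e+09.
L_total = 10·log₁₀(5.030e+09) = 97.02 dB.

97.0 dB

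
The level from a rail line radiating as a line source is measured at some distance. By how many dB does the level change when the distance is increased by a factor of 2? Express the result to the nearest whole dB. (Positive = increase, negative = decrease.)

With cylindrical spreading the level changes by −10·log₁₀(r₂/r₁).
ΔL = −10·log₁₀(2) = -3.01 dB.

-3 dB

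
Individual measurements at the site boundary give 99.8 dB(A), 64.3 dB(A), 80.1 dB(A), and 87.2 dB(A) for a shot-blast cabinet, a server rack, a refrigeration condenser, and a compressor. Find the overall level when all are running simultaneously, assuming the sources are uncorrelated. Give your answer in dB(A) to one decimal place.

For uncorrelated sources the intensities add, so convert each level to linear form, sum, and take 10·log₁₀ of the total.
Σ 10^(L/10) = 10^(99.8/10) + 10^(64.3/10) + 10^(80.1/10) + 10^(87.2/10) = 1.018e+10.
L_total = 10·log₁₀(1.018e+10) = 100.08 dB(A).

100.1 dB(A)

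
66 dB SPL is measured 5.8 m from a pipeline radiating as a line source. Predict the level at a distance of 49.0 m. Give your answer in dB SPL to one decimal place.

Cylindrical spreading from a line source gives a 10·log₁₀(r₂/r₁) drop.
L₂ = 66 − 10·log₁₀(49.0/5.8) = 66 − 9.268 = 56.73 dB SPL.

56.7 dB SPL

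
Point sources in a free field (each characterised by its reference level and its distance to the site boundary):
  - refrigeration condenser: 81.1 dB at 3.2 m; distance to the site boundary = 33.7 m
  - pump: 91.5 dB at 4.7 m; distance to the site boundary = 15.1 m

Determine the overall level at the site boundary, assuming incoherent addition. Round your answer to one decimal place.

81.4 dB

Apply inverse-square spreading to bring every level to the receiver, then sum 10^(L/10).
refrigeration condenser: 81.1 − 20·log₁₀(33.7/3.2) = 81.1 − 20.45 = 60.65 dB.
pump: 91.5 − 20·log₁₀(15.1/4.7) = 91.5 − 10.14 = 81.36 dB.
Σ 10^(L/10) = 1.380e+08 → L_total = 10·log₁₀(1.380e+08) = 81.40 dB.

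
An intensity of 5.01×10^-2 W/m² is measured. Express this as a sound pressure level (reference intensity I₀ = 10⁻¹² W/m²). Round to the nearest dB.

L = 10·log₁₀(I/I₀) = 10·log₁₀(5.01×10^-2/10⁻¹²) = 10·log₁₀(5.01×10^10).
L = 10·(0.6998 + 10) = 107.00 dB.

107 dB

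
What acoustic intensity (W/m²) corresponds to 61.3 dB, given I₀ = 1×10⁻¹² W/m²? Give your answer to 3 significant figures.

1.35e-06 W/m²

L = 10·log₁₀(I/I₀) ⇒ I = I₀·10^(L/10) = 10⁻¹² × 10^6.13.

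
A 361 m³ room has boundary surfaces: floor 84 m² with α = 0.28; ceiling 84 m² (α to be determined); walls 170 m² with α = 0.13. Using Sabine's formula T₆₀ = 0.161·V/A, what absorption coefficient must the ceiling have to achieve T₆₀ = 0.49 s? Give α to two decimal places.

From T₆₀ = 0.161·V/A, the target T₆₀ = 0.49 s needs A = 0.161·361/0.49 = 118.61 m².
Absorption from the other surfaces = 84·0.28 + 170·0.13 = 45.62 m², so the ceiling must supply 72.99 m² over 84 m².
α = 72.99/84 = 0.869.

0.87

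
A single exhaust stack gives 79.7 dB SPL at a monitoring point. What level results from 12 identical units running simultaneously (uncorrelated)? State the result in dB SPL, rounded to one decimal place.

90.5 dB SPL

With 12 equal, uncorrelated contributions the intensity is 12× that of one unit, giving a rise of 10·log₁₀ 12.
L_total = 79.7 + 10·log₁₀(12) = 79.7 + 10.792 = 90.49 dB SPL.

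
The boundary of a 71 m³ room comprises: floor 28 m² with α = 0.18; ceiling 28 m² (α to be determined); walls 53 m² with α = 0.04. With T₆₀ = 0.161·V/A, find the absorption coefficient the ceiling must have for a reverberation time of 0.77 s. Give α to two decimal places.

A = 0.161·V/T₆₀ = 0.161·71/0.77 = 14.85 m² sabins.
Absorption from the other surfaces = 28·0.18 + 53·0.04 = 7.16 m², so the ceiling must supply 7.69 m² over 28 m².
α = 7.69/28 = 0.274.

0.27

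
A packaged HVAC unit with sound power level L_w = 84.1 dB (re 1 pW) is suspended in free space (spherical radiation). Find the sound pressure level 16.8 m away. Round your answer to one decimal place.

The power spreads over a sphere of area 4π·r², so L_p = L_w − 10·log₁₀(4π·r²).
4π·r² = 3547 m², 10·log₁₀ of that is 35.498 dB.
L_p = 84.1 − 35.498 = 48.60 dB.

48.6 dB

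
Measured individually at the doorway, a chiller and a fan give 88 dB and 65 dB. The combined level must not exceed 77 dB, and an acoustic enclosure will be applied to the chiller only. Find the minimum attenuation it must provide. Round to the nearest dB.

11 dB

Everything except the chiller sums to 10^(65/10) = 3.162e+06 in linear terms, 65.00 dB.
The limit corresponds to 10^(77/10) = 5.012e+07; subtracting the fixed part leaves 4.696e+07 for the chiller, i.e. 76.72 dB.
Required insertion loss = 88 − 76.72 = 11.28 dB.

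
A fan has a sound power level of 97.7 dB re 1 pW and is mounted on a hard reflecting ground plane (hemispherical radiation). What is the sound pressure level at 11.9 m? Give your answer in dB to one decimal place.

Free-field hemispherical radiation: L_p = L_w − 10·log₁₀(2π·r²), r = 11.9 m.
2π·r² = 889.8 m², 10·log₁₀ of that is 29.493 dB.
L_p = 97.7 − 29.493 = 68.21 dB.

68.2 dB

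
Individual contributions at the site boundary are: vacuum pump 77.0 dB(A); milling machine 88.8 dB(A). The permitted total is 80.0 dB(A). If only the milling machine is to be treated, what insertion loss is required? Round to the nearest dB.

The untreated sources together contribute 10^(77.0/10) = 5.012e+07, i.e. 77.00 dB(A).
The limit corresponds to 10^(80.0/10) = 1.000e+08; subtracting the fixed part leaves 4.988e+07 for the milling machine, i.e. 76.98 dB(A).
Required insertion loss = 88.8 − 76.98 = 11.82 dB.

12 dB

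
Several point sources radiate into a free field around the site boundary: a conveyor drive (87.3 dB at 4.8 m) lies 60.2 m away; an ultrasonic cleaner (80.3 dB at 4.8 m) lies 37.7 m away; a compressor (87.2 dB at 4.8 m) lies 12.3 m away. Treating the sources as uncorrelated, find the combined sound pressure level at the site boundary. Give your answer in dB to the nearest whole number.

79 dB

First find each source's level at the receiver (point-source: −20·log₁₀(r/r_ref)), then combine on an intensity basis.
conveyor drive: 87.3 − 20·log₁₀(60.2/4.8) = 87.3 − 21.97 = 65.33 dB.
ultrasonic cleaner: 80.3 − 20·log₁₀(37.7/4.8) = 80.3 − 17.90 = 62.40 dB.
compressor: 87.2 − 20·log₁₀(12.3/4.8) = 87.2 − 8.17 = 79.03 dB.
Σ 10^(L/10) = 8.507e+07 → L_total = 10·log₁₀(8.507e+07) = 79.30 dB.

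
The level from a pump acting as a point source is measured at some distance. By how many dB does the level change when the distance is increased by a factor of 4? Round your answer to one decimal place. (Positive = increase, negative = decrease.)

-12.0 dB

A point source loses 6 dB per doubling of distance; generally ΔL = −20·log₁₀(r₂/r₁).
ΔL = −20·log₁₀(4) = -12.04 dB.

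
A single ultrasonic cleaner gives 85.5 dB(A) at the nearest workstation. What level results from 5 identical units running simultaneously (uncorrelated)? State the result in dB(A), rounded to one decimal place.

N identical incoherent sources raise the level by 10·log₁₀ N.
L_total = 85.5 + 10·log₁₀(5) = 85.5 + 6.990 = 92.49 dB(A).

92.5 dB(A)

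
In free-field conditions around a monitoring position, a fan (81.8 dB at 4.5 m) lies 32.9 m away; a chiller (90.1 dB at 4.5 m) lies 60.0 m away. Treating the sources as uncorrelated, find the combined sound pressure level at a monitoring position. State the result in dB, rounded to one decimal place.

69.3 dB

Apply inverse-square spreading to bring every level to the receiver, then sum 10^(L/10).
fan: 81.8 − 20·log₁₀(32.9/4.5) = 81.8 − 17.28 = 64.52 dB.
chiller: 90.1 − 20·log₁₀(60.0/4.5) = 90.1 − 22.50 = 67.60 dB.
Σ 10^(L/10) = 8.588e+06 → L_total = 10·log₁₀(8.588e+06) = 69.34 dB.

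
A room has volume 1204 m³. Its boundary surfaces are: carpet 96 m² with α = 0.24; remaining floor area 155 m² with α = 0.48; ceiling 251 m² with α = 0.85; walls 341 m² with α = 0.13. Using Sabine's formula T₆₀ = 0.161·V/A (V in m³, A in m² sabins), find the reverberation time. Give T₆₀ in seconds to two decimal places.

A = Σ Sᵢαᵢ = 96·0.24 + 155·0.48 + 251·0.85 + 341·0.13 = 355.12 m².
T₆₀ = 0.161 × 1204 / 355.12 = 0.546 s.

0.55 s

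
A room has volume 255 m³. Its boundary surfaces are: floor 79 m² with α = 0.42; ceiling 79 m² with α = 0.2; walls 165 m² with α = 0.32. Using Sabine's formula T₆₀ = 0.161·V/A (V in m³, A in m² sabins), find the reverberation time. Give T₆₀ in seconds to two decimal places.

Total absorption A = 79·0.42 + 79·0.2 + 165·0.32 = 101.78 m² sabins.
T₆₀ = 0.161·V/A = 0.161·255/101.78 = 0.403 s.

0.40 s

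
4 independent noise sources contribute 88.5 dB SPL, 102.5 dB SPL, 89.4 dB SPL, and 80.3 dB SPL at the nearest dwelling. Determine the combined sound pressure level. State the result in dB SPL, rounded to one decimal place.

Incoherent sources combine by intensity addition: L_total = 10·log₁₀(Σ 10^(L_i/10)).
Σ 10^(L/10) = 10^(88.5/10) + 10^(102.5/10) + 10^(89.4/10) + 10^(80.3/10) = 1.947e+10.
L_total = 10·log₁₀(1.947e+10) = 102.89 dB SPL.

102.9 dB SPL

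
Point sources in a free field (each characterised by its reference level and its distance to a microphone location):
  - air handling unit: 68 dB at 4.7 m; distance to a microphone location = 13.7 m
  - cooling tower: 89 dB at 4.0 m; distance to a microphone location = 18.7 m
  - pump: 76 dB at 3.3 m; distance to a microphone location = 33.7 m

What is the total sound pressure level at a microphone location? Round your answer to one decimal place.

Propagate each source to the receiver with L = L_ref − 20·log₁₀(r/r_ref), then add intensities.
air handling unit: 68 − 20·log₁₀(13.7/4.7) = 68 − 9.29 = 58.71 dB.
cooling tower: 89 − 20·log₁₀(18.7/4.0) = 89 − 13.40 = 75.60 dB.
pump: 76 − 20·log₁₀(33.7/3.3) = 76 − 20.18 = 55.82 dB.
Σ 10^(L/10) = 3.747e+07 → L_total = 10·log₁₀(3.747e+07) = 75.74 dB.

75.7 dB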